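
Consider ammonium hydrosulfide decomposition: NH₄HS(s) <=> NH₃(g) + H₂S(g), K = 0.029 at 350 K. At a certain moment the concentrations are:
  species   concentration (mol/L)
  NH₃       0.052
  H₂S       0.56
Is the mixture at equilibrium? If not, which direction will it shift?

yes, at equilibrium

(NH₄HS is a pure solid — omitted from Q.)
Q = [NH₃]·[H₂S] = (0.052)·(0.56) = 0.029
Q = 0.029 = K; the system is at equilibrium.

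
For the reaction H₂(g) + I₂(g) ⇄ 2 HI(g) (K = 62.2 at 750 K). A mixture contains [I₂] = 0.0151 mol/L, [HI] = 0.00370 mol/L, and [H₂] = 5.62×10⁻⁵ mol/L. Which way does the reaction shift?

Q = [HI]² / ([H₂]·[I₂]) = (0.00370)² / ((5.62×10⁻⁵)·(0.0151)) = 16.1
Q = 16.1 < K = 62.2, so the forward reaction proceeds.

to the right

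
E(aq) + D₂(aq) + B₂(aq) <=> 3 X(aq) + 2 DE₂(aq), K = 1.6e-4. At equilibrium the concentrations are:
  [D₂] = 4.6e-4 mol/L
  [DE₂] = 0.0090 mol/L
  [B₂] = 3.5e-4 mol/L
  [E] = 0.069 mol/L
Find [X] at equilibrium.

[X] = 0.0028 mol/L

At equilibrium, K = [X]³·[DE₂]² / ([E]·[D₂]·[B₂]) = 1.6e-4.
([X])³·(0.0090)² / ((0.069)·(4.6e-4)·(3.5e-4)) = 1.6e-4
[X]³ = 2.19e-8 ⇒ [X] = 0.0028 mol/L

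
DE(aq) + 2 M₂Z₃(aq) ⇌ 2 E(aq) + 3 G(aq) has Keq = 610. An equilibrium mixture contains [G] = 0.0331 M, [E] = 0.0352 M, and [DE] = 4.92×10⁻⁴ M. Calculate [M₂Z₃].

[M₂Z₃] = 3.87×10⁻⁴ M

At equilibrium, Keq = [E]²·[G]³ / ([DE]·[M₂Z₃]²) = 610.
(0.0352)²·(0.0331)³ / ((4.92×10⁻⁴)·([M₂Z₃])²) = 610
[M₂Z₃]² = 1.50×10⁻⁷ ⇒ [M₂Z₃] = 3.87×10⁻⁴ M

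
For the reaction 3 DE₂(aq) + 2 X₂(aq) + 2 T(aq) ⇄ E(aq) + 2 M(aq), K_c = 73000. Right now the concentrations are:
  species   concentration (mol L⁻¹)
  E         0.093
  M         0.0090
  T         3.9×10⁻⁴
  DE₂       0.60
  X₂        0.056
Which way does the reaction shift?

at equilibrium

Q_c = [E]·[M]² / ([DE₂]³·[X₂]²·[T]²) = (0.093)·(0.0090)² / ((0.60)³·(0.056)²·(3.9×10⁻⁴)²) = 73000
Q_c = 73000 = K_c, so the system is already at equilibrium.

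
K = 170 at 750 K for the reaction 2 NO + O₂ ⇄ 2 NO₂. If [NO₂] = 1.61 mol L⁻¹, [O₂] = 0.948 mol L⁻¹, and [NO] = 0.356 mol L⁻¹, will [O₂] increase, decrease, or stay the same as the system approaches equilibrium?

decrease

Q = [NO₂]² / ([NO]²·[O₂]) = (1.61)² / ((0.356)²·(0.948)) = 21.6
Q = 21.6 < K = 170: net forward reaction.
O₂ is a reactant, so it decreases.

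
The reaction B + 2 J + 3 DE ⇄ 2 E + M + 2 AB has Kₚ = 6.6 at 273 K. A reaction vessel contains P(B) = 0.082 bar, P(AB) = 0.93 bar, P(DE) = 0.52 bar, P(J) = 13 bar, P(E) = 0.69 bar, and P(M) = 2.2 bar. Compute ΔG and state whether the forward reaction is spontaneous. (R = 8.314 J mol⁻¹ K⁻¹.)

ΔG = -6.02 kJ/mol; the forward reaction is spontaneous

Qₚ = P(E)²·P(M)·P(AB)² / (P(B)·P(J)²·P(DE)³) = (0.69)²·(2.2)·(0.93)² / ((0.082)·(13)²·(0.52)³) = 0.465
ΔG = RT ln(Qₚ/Kₚ) = (8.314 J mol⁻¹ K⁻¹)(273 K) × ln(0.465/6.6)
   = (2.270 kJ/mol)(-2.653) = -6.02 kJ/mol
ΔG < 0, so the forward reaction is spontaneous (proceeds forward).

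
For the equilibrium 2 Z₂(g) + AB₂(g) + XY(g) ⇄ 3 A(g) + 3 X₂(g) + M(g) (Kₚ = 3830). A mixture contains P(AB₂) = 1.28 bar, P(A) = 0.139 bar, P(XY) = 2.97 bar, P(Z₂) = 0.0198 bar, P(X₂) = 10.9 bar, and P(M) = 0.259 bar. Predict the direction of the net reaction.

to the right

Qₚ = P(A)³·P(X₂)³·P(M) / (P(Z₂)²·P(AB₂)·P(XY)) = (0.139)³·(10.9)³·(0.259) / ((0.0198)²·(1.28)·(2.97)) = 604
Qₚ = 604 < Kₚ = 3830, so the forward reaction proceeds.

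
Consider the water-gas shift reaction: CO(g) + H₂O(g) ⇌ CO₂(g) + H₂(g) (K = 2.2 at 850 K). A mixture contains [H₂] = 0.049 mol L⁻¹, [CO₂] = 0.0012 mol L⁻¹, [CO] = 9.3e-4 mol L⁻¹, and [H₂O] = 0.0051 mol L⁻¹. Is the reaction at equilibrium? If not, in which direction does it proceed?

Q = [CO₂]·[H₂] / ([CO]·[H₂O]) = (0.0012)·(0.049) / ((9.3e-4)·(0.0051)) = 12
Q = 12 > K = 2.2, so the reverse reaction proceeds.

reverse (toward reactants)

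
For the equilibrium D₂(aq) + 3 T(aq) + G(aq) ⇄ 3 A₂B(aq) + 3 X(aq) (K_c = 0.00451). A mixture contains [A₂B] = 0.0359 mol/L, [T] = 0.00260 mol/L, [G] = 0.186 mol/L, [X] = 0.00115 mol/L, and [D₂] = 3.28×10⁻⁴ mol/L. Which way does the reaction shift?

Q_c = [A₂B]³·[X]³ / ([D₂]·[T]³·[G]) = (0.0359)³·(0.00115)³ / ((3.28×10⁻⁴)·(0.00260)³·(0.186)) = 0.0656
Q_c = 0.0656 > K_c = 0.00451, so the reverse reaction proceeds.

reverse (toward reactants)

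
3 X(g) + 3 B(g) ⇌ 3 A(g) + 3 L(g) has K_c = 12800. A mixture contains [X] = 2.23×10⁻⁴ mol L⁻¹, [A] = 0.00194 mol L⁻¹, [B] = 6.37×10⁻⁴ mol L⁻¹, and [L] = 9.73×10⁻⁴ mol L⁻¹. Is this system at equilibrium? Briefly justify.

Q_c = [A]³·[L]³ / ([X]³·[B]³) = (0.00194)³·(9.73×10⁻⁴)³ / ((2.23×10⁻⁴)³·(6.37×10⁻⁴)³) = 2350
Q_c = 2350 < K_c = 12800: net forward reaction.

no; Q < K, reaction proceeds forward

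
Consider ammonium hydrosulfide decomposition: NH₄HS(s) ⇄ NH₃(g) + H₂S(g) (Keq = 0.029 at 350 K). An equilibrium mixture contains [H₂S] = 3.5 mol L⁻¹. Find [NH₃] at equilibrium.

(NH₄HS is a pure solid — omitted from Keq.)
At equilibrium, Keq = [NH₃]·[H₂S] = 0.029.
([NH₃])·(3.5) = 0.029
[NH₃] = 0.00829 = 0.0083 mol L⁻¹

[NH₃] = 0.0083 mol L⁻¹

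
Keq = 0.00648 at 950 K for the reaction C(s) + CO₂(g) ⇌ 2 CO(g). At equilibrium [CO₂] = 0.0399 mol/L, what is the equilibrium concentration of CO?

(C is a pure solid — omitted from Keq.)
At equilibrium, Keq = [CO]² / [CO₂] = 0.00648.
([CO])² / (0.0399) = 0.00648
[CO]² = 2.59e-4 ⇒ [CO] = 0.0161 mol/L

[CO] = 0.0161 mol/L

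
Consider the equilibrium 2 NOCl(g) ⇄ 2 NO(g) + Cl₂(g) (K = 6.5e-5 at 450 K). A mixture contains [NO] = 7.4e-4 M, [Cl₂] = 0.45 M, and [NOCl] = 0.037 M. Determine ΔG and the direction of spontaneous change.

Q = [NO]²·[Cl₂] / [NOCl]² = (7.4e-4)²·(0.45) / (0.037)² = 1.80e-4
ΔG = RT ln(Q/K) = (8.314 J mol⁻¹ K⁻¹)(450 K) × ln(1.80e-4/6.5e-5)
   = (3.741 kJ/mol)(1.019) = 3.81 kJ/mol
ΔG > 0, so the forward reaction is non-spontaneous (proceeds in reverse).

ΔG = 3.81 kJ/mol; the forward reaction is non-spontaneous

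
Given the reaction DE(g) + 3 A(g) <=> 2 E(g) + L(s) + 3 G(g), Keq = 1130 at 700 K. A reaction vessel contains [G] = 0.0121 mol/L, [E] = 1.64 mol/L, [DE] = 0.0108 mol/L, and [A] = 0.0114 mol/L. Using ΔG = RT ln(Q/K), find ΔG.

(L is a pure solid — omitted from Q.)
Q = [E]²·[G]³ / ([DE]·[A]³) = (1.64)²·(0.0121)³ / ((0.0108)·(0.0114)³) = 298
ΔG = RT ln(Q/Keq) = (8.314 J mol⁻¹ K⁻¹)(700 K) × ln(298/1130)
   = (5.820 kJ/mol)(-1.333) = -7.76 kJ/mol
ΔG < 0, so the forward reaction is spontaneous (proceeds forward).

ΔG = -7.76 kJ/mol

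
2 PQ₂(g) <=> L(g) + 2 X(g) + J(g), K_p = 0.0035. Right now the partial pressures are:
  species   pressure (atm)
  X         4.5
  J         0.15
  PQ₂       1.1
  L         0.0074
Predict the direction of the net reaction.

reverse (toward reactants)

Q_p = P(L)·P(X)²·P(J) / P(PQ₂)² = (0.0074)·(4.5)²·(0.15) / (1.1)² = 0.019
Q_p = 0.019 > K_p = 0.0035, so the reverse reaction proceeds.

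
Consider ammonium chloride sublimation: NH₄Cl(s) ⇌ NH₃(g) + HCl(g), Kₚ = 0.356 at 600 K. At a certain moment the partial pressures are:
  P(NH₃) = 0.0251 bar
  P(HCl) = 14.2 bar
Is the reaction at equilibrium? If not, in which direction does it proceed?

(NH₄Cl is a pure solid — omitted from Qₚ.)
Qₚ = P(NH₃)·P(HCl) = (0.0251)·(14.2) = 0.356
Qₚ = 0.356 = Kₚ, so the system is already at equilibrium.

neither direction; the system is at equilibrium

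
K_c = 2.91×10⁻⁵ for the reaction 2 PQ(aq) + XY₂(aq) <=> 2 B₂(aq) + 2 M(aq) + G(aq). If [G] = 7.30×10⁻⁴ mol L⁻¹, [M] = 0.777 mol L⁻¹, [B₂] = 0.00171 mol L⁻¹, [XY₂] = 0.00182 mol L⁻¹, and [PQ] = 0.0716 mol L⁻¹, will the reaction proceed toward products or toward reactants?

reverse (toward reactants)

Q_c = [B₂]²·[M]²·[G] / ([PQ]²·[XY₂]) = (0.00171)²·(0.777)²·(7.30×10⁻⁴) / ((0.0716)²·(0.00182)) = 1.38×10⁻⁴
Q_c = 1.38×10⁻⁴ > K_c = 2.91×10⁻⁵, so the reverse reaction proceeds.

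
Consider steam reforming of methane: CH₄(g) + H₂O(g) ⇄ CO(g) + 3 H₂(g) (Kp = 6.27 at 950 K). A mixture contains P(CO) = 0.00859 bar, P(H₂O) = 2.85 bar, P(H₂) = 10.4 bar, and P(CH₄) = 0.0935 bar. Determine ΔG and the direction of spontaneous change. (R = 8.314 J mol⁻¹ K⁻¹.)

ΔG = 13.9 kJ/mol; the forward reaction is non-spontaneous

Qp = P(CO)·P(H₂)³ / (P(CH₄)·P(H₂O)) = (0.00859)·(10.4)³ / ((0.0935)·(2.85)) = 36.3
ΔG = RT ln(Qp/Kp) = (8.314 J mol⁻¹ K⁻¹)(950 K) × ln(36.3/6.27)
   = (7.898 kJ/mol)(1.756) = 13.9 kJ/mol
ΔG > 0, so the forward reaction is non-spontaneous (proceeds in reverse).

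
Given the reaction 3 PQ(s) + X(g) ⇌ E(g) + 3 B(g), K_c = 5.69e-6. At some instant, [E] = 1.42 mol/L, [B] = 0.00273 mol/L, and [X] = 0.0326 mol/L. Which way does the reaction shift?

in the forward direction

(PQ is a pure solid — omitted from Q_c.)
Q_c = [E]·[B]³ / [X] = (1.42)·(0.00273)³ / (0.0326) = 8.86e-7
Q_c = 8.86e-7 < K_c = 5.69e-6, so the forward reaction proceeds.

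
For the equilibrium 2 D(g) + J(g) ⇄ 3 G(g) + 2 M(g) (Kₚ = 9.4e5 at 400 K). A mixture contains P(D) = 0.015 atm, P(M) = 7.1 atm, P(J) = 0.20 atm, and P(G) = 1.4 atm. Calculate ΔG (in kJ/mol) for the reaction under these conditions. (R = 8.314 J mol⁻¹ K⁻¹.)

ΔG = 3.94 kJ/mol

Qₚ = P(G)³·P(M)² / (P(D)²·P(J)) = (1.4)³·(7.1)² / ((0.015)²·(0.20)) = 3.07e6
ΔG = RT ln(Qₚ/Kₚ) = (8.314 J mol⁻¹ K⁻¹)(400 K) × ln(3.07e6/9.4e5)
   = (3.326 kJ/mol)(1.184) = 3.94 kJ/mol
ΔG > 0, so the forward reaction is non-spontaneous (proceeds in reverse).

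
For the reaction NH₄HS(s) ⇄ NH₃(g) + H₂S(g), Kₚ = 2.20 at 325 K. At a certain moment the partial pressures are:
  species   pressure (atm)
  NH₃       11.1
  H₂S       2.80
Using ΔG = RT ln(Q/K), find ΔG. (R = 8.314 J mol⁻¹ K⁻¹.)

ΔG = 7.16 kJ/mol

(NH₄HS is a pure solid — omitted from Qₚ.)
Qₚ = P(NH₃)·P(H₂S) = (11.1)·(2.80) = 31.1
ΔG = RT ln(Qₚ/Kₚ) = (8.314 J mol⁻¹ K⁻¹)(325 K) × ln(31.1/2.20)
   = (2.702 kJ/mol)(2.649) = 7.16 kJ/mol
ΔG > 0, so the forward reaction is non-spontaneous (proceeds in reverse).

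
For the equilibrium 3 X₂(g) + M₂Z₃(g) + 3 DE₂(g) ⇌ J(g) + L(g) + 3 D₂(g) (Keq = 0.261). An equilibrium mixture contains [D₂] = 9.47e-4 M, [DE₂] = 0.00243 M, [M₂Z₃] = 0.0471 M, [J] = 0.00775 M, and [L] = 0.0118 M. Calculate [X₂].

At equilibrium, Keq = [J]·[L]·[D₂]³ / ([X₂]³·[M₂Z₃]·[DE₂]³) = 0.261.
(0.00775)·(0.0118)·(9.47e-4)³ / (([X₂])³·(0.0471)·(0.00243)³) = 0.261
[X₂]³ = 4.40e-4 ⇒ [X₂] = 0.0761 M

[X₂] = 0.0761 M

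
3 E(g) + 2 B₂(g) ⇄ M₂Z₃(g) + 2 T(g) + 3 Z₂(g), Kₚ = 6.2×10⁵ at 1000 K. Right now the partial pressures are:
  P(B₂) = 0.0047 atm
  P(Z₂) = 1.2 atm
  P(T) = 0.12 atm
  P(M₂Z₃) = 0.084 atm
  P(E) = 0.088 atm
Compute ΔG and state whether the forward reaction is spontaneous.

ΔG = -12.4 kJ/mol; the forward reaction is spontaneous

Qₚ = P(M₂Z₃)·P(T)²·P(Z₂)³ / (P(E)³·P(B₂)²) = (0.084)·(0.12)²·(1.2)³ / ((0.088)³·(0.0047)²) = 1.39×10⁵
ΔG = RT ln(Qₚ/Kₚ) = (8.314 J mol⁻¹ K⁻¹)(1000 K) × ln(1.39×10⁵/6.2×10⁵)
   = (8.314 kJ/mol)(-1.495) = -12.4 kJ/mol
ΔG < 0, so the forward reaction is spontaneous (proceeds forward).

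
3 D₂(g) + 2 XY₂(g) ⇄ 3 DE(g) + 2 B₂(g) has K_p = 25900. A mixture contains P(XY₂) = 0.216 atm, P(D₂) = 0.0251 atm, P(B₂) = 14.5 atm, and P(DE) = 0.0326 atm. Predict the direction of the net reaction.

toward products

Q_p = P(DE)³·P(B₂)² / (P(D₂)³·P(XY₂)²) = (0.0326)³·(14.5)² / ((0.0251)³·(0.216)²) = 9870
Q_p = 9870 < K_p = 25900, so the forward reaction proceeds.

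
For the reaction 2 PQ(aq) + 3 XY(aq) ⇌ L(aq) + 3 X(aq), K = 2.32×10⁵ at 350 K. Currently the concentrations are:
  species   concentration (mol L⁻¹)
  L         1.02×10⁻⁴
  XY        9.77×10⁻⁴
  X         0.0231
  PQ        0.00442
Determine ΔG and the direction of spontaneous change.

Q = [L]·[X]³ / ([PQ]²·[XY]³) = (1.02×10⁻⁴)·(0.0231)³ / ((0.00442)²·(9.77×10⁻⁴)³) = 69000
ΔG = RT ln(Q/K) = (8.314 J mol⁻¹ K⁻¹)(350 K) × ln(69000/2.32×10⁵)
   = (2.910 kJ/mol)(-1.213) = -3.53 kJ/mol
ΔG < 0, so the forward reaction is spontaneous (proceeds forward).

ΔG = -3.53 kJ/mol; the forward reaction is spontaneous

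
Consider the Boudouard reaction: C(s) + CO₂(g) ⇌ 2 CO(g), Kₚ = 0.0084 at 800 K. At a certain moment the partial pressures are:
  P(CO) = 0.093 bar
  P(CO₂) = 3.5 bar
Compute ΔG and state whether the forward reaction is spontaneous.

(C is a pure solid — omitted from Qₚ.)
Qₚ = P(CO)² / P(CO₂) = (0.093)² / (3.5) = 0.00247
ΔG = RT ln(Qₚ/Kₚ) = (8.314 J mol⁻¹ K⁻¹)(800 K) × ln(0.00247/0.0084)
   = (6.651 kJ/mol)(-1.224) = -8.14 kJ/mol
ΔG < 0, so the forward reaction is spontaneous (proceeds forward).

ΔG = -8.14 kJ/mol; the forward reaction is spontaneous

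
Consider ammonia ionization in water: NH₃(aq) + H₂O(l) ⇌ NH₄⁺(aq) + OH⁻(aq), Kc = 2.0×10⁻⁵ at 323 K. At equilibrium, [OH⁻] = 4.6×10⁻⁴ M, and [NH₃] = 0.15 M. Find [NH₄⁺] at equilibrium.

[NH₄⁺] = 0.0065 M

(H₂O is a pure liquid — omitted from Kc.)
At equilibrium, Kc = [NH₄⁺]·[OH⁻] / [NH₃] = 2.0×10⁻⁵.
([NH₄⁺])·(4.6×10⁻⁴) / (0.15) = 2.0×10⁻⁵
[NH₄⁺] = 0.00652 = 0.0065 M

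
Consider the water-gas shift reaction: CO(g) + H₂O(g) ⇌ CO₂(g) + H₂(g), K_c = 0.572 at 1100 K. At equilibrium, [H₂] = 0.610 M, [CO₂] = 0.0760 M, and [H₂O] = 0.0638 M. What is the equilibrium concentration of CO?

[CO] = 1.27 M

At equilibrium, K_c = [CO₂]·[H₂] / ([CO]·[H₂O]) = 0.572.
(0.0760)·(0.610) / (([CO])·(0.0638)) = 0.572
[CO] = 1.27 M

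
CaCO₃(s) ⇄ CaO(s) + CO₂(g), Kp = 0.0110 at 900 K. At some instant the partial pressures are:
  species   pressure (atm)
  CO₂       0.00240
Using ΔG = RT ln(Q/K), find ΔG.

(CaCO₃, CaO are pure solids — omitted from Qp.)
Qp = P(CO₂) = 0.00240
ΔG = RT ln(Qp/Kp) = (8.314 J mol⁻¹ K⁻¹)(900 K) × ln(0.00240/0.0110)
   = (7.483 kJ/mol)(-1.522) = -11.4 kJ/mol
ΔG < 0, so the forward reaction is spontaneous (proceeds forward).

ΔG = -11.4 kJ/mol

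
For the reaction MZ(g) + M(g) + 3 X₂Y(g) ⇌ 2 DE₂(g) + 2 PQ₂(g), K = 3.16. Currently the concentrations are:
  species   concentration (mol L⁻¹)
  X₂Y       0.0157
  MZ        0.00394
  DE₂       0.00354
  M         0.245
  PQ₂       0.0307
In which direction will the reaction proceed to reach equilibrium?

at equilibrium

Q = [DE₂]²·[PQ₂]² / ([MZ]·[M]·[X₂Y]³) = (0.00354)²·(0.0307)² / ((0.00394)·(0.245)·(0.0157)³) = 3.16
Q = 3.16 = K, so the system is already at equilibrium.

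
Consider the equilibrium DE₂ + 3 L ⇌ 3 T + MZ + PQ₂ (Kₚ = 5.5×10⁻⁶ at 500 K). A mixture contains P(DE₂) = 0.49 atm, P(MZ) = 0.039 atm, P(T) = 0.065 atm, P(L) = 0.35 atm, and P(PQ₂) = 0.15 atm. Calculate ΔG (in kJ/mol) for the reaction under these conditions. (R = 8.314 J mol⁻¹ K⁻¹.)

ΔG = 10.9 kJ/mol

Qₚ = P(T)³·P(MZ)·P(PQ₂) / (P(DE₂)·P(L)³) = (0.065)³·(0.039)·(0.15) / ((0.49)·(0.35)³) = 7.65×10⁻⁵
ΔG = RT ln(Qₚ/Kₚ) = (8.314 J mol⁻¹ K⁻¹)(500 K) × ln(7.65×10⁻⁵/5.5×10⁻⁶)
   = (4.157 kJ/mol)(2.633) = 10.9 kJ/mol
ΔG > 0, so the forward reaction is non-spontaneous (proceeds in reverse).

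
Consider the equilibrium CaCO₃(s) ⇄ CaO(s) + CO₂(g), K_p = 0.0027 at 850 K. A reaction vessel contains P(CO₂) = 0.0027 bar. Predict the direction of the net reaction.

(CaCO₃, CaO are pure solids — omitted from Q_p.)
Q_p = P(CO₂) = 0.0027
Q_p = 0.0027 = K_p, so the system is already at equilibrium.

neither direction; the system is at equilibrium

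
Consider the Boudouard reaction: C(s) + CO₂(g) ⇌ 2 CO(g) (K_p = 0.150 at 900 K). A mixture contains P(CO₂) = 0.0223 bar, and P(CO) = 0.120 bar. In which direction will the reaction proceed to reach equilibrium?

in the reverse direction

(C is a pure solid — omitted from Q_p.)
Q_p = P(CO)² / P(CO₂) = (0.120)² / (0.0223) = 0.646
Q_p = 0.646 > K_p = 0.150, so the reverse reaction proceeds.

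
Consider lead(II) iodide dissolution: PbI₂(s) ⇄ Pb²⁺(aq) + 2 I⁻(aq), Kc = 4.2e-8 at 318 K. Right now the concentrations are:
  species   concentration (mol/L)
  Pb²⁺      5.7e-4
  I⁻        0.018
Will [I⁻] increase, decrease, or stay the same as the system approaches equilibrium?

(PbI₂ is a pure solid — omitted from Qc.)
Qc = [Pb²⁺]·[I⁻]² = (5.7e-4)·(0.018)² = 1.8e-7
Qc = 1.8e-7 > Kc = 4.2e-8: net reverse reaction.
I⁻ is a product, so it decreases.

decrease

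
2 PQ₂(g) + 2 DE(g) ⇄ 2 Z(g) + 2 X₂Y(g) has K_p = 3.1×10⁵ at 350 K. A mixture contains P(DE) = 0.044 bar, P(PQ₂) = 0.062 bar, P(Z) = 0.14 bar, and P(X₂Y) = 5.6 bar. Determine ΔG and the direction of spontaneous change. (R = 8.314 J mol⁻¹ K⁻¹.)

ΔG = -3.85 kJ/mol; the forward reaction is spontaneous

Q_p = P(Z)²·P(X₂Y)² / (P(PQ₂)²·P(DE)²) = (0.14)²·(5.6)² / ((0.062)²·(0.044)²) = 82600
ΔG = RT ln(Q_p/K_p) = (8.314 J mol⁻¹ K⁻¹)(350 K) × ln(82600/3.1×10⁵)
   = (2.910 kJ/mol)(-1.323) = -3.85 kJ/mol
ΔG < 0, so the forward reaction is spontaneous (proceeds forward).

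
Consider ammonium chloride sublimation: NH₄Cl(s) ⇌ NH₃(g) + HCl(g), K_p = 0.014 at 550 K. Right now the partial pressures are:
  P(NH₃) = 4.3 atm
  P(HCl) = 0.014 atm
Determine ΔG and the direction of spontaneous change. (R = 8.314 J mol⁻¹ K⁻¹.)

ΔG = 6.67 kJ/mol; the forward reaction is non-spontaneous

(NH₄Cl is a pure solid — omitted from Q_p.)
Q_p = P(NH₃)·P(HCl) = (4.3)·(0.014) = 0.0602
ΔG = RT ln(Q_p/K_p) = (8.314 J mol⁻¹ K⁻¹)(550 K) × ln(0.0602/0.014)
   = (4.573 kJ/mol)(1.459) = 6.67 kJ/mol
ΔG > 0, so the forward reaction is non-spontaneous (proceeds in reverse).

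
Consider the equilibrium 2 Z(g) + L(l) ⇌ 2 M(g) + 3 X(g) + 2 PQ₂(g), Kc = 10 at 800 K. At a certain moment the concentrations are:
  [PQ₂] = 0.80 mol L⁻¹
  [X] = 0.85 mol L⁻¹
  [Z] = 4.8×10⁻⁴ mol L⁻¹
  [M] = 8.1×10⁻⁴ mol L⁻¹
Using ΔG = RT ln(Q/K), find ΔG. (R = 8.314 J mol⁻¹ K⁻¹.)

ΔG = -14.6 kJ/mol

(L is a pure liquid — omitted from Qc.)
Qc = [M]²·[X]³·[PQ₂]² / [Z]² = (8.1×10⁻⁴)²·(0.85)³·(0.80)² / (4.8×10⁻⁴)² = 1.12
ΔG = RT ln(Qc/Kc) = (8.314 J mol⁻¹ K⁻¹)(800 K) × ln(1.12/10)
   = (6.651 kJ/mol)(-2.189) = -14.6 kJ/mol
ΔG < 0, so the forward reaction is spontaneous (proceeds forward).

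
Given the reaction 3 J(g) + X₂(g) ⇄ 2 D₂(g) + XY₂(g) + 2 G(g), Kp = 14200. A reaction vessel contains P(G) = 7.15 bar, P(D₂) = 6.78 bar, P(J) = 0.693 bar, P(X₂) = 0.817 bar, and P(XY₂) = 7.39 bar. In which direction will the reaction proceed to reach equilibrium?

Qp = P(D₂)²·P(XY₂)·P(G)² / (P(J)³·P(X₂)) = (6.78)²·(7.39)·(7.15)² / ((0.693)³·(0.817)) = 63900
Qp = 63900 > Kp = 14200, so the reverse reaction proceeds.

to the left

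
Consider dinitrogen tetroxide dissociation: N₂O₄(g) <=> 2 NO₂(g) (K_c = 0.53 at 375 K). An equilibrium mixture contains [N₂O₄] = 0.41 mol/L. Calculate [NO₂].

[NO₂] = 0.47 mol/L

At equilibrium, K_c = [NO₂]² / [N₂O₄] = 0.53.
([NO₂])² / (0.41) = 0.53
[NO₂]² = 0.217 ⇒ [NO₂] = 0.47 mol/L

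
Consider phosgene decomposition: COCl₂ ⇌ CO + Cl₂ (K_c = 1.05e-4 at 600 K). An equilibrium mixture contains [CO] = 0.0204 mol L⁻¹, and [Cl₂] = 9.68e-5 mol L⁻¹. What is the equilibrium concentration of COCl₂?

[COCl₂] = 0.0188 mol L⁻¹

At equilibrium, K_c = [CO]·[Cl₂] / [COCl₂] = 1.05e-4.
(0.0204)·(9.68e-5) / ([COCl₂]) = 1.05e-4
[COCl₂] = 0.0188 mol L⁻¹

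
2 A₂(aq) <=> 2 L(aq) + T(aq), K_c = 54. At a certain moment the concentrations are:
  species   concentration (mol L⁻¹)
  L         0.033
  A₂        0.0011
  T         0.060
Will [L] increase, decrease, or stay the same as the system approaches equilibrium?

stay the same

Q_c = [L]²·[T] / [A₂]² = (0.033)²·(0.060) / (0.0011)² = 54
Q_c = 54 = K_c; the system is at equilibrium.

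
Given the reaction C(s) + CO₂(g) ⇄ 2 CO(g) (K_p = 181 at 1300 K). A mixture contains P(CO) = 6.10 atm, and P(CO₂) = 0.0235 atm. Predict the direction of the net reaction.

to the left

(C is a pure solid — omitted from Q_p.)
Q_p = P(CO)² / P(CO₂) = (6.10)² / (0.0235) = 1580
Q_p = 1580 > K_p = 181, so the reverse reaction proceeds.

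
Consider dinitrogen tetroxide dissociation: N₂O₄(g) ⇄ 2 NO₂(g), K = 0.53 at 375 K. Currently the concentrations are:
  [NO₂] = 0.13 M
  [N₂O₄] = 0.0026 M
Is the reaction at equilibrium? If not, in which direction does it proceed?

reverse (toward reactants)

Q = [NO₂]² / [N₂O₄] = (0.13)² / (0.0026) = 6.5
Q = 6.5 > K = 0.53, so the reverse reaction proceeds.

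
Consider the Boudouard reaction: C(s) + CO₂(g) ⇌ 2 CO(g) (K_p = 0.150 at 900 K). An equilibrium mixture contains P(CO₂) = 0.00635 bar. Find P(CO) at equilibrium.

P(CO) = 0.0309 bar

(C is a pure solid — omitted from K_p.)
At equilibrium, K_p = P(CO)² / P(CO₂) = 0.150.
(P(CO))² / (0.00635) = 0.150
P(CO)² = 9.53×10⁻⁴ ⇒ P(CO) = 0.0309 bar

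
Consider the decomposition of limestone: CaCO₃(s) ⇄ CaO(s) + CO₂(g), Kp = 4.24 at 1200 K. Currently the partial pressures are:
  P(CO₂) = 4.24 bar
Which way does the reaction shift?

(CaCO₃, CaO are pure solids — omitted from Qp.)
Qp = P(CO₂) = 4.24
Qp = 4.24 = Kp, so the system is already at equilibrium.

no net change (already at equilibrium)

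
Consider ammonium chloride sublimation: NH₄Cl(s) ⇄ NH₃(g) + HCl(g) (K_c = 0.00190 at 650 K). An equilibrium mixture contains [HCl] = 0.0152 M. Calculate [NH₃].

[NH₃] = 0.125 M

(NH₄Cl is a pure solid — omitted from K_c.)
At equilibrium, K_c = [NH₃]·[HCl] = 0.00190.
([NH₃])·(0.0152) = 0.00190
[NH₃] = 0.125 M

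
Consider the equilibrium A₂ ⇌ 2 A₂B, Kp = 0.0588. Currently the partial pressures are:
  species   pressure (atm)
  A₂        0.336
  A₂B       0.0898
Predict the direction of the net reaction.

Qp = P(A₂B)² / P(A₂) = (0.0898)² / (0.336) = 0.0240
Qp = 0.0240 < Kp = 0.0588, so the forward reaction proceeds.

toward products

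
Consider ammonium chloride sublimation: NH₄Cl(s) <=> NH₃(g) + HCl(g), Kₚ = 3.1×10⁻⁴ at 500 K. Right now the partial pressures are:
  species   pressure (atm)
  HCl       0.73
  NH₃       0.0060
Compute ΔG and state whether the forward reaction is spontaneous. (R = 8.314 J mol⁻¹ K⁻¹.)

(NH₄Cl is a pure solid — omitted from Qₚ.)
Qₚ = P(NH₃)·P(HCl) = (0.0060)·(0.73) = 0.00438
ΔG = RT ln(Qₚ/Kₚ) = (8.314 J mol⁻¹ K⁻¹)(500 K) × ln(0.00438/3.1×10⁻⁴)
   = (4.157 kJ/mol)(2.648) = 11.0 kJ/mol
ΔG > 0, so the forward reaction is non-spontaneous (proceeds in reverse).

ΔG = 11.0 kJ/mol; the forward reaction is non-spontaneous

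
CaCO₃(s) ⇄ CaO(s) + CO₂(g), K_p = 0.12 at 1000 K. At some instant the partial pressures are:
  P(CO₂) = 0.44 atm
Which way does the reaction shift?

to the left

(CaCO₃, CaO are pure solids — omitted from Q_p.)
Q_p = P(CO₂) = 0.44
Q_p = 0.44 > K_p = 0.12, so the reverse reaction proceeds.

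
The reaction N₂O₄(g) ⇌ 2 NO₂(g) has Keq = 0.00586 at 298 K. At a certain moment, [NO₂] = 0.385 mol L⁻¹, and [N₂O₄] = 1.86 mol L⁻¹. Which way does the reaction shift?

reverse (toward reactants)

Q = [NO₂]² / [N₂O₄] = (0.385)² / (1.86) = 0.0797
Q = 0.0797 > Keq = 0.00586, so the reverse reaction proceeds.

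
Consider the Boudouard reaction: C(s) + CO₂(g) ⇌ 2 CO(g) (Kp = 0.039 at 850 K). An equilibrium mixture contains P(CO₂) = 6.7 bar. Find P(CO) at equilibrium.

P(CO) = 0.51 bar

(C is a pure solid — omitted from Kp.)
At equilibrium, Kp = P(CO)² / P(CO₂) = 0.039.
(P(CO))² / (6.7) = 0.039
P(CO)² = 0.261 ⇒ P(CO) = 0.51 bar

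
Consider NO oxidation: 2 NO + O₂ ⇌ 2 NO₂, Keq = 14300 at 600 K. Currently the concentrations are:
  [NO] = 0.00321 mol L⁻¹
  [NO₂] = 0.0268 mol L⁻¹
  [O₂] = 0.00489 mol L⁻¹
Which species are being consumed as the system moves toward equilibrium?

Q = [NO₂]² / ([NO]²·[O₂]) = (0.0268)² / ((0.00321)²·(0.00489)) = 14300
Q = 14300 = Keq; the system is at equilibrium.

none (at equilibrium)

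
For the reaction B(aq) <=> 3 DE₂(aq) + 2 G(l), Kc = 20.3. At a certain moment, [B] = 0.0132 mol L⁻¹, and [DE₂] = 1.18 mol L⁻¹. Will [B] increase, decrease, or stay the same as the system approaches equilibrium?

increase

(G is a pure liquid — omitted from Qc.)
Qc = [DE₂]³ / [B] = (1.18)³ / (0.0132) = 124
Qc = 124 > Kc = 20.3: net reverse reaction.
B is a reactant, so it increases.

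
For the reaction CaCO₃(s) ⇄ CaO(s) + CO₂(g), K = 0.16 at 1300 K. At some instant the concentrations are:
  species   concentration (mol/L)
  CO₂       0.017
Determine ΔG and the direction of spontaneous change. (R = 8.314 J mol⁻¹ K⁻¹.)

ΔG = -24.2 kJ/mol; the forward reaction is spontaneous

(CaCO₃, CaO are pure solids — omitted from Q.)
Q = [CO₂] = 0.0170
ΔG = RT ln(Q/K) = (8.314 J mol⁻¹ K⁻¹)(1300 K) × ln(0.0170/0.16)
   = (10.81 kJ/mol)(-2.242) = -24.2 kJ/mol
ΔG < 0, so the forward reaction is spontaneous (proceeds forward).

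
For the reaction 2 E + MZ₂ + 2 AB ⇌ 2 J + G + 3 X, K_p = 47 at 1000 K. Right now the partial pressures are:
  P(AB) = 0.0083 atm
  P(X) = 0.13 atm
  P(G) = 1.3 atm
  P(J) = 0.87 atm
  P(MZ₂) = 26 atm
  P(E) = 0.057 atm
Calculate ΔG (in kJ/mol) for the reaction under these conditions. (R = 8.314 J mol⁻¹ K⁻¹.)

Q_p = P(J)²·P(G)·P(X)³ / (P(E)²·P(MZ₂)·P(AB)²) = (0.87)²·(1.3)·(0.13)³ / ((0.057)²·(26)·(0.0083)²) = 371
ΔG = RT ln(Q_p/K_p) = (8.314 J mol⁻¹ K⁻¹)(1000 K) × ln(371/47)
   = (8.314 kJ/mol)(2.066) = 17.2 kJ/mol
ΔG > 0, so the forward reaction is non-spontaneous (proceeds in reverse).

ΔG = 17.2 kJ/mol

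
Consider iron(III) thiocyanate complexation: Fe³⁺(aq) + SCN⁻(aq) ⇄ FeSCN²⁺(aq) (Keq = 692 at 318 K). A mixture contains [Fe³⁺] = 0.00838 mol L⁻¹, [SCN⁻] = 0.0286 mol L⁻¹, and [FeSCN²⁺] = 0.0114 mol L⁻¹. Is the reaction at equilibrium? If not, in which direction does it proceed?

Q = [FeSCN²⁺] / ([Fe³⁺]·[SCN⁻]) = (0.0114) / ((0.00838)·(0.0286)) = 47.6
Q = 47.6 < Keq = 692, so the forward reaction proceeds.

to the right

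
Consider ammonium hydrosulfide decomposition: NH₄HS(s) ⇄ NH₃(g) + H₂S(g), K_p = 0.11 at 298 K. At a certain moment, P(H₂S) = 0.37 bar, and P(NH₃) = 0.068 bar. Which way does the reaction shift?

toward products

(NH₄HS is a pure solid — omitted from Q_p.)
Q_p = P(NH₃)·P(H₂S) = (0.068)·(0.37) = 0.025
Q_p = 0.025 < K_p = 0.11, so the forward reaction proceeds.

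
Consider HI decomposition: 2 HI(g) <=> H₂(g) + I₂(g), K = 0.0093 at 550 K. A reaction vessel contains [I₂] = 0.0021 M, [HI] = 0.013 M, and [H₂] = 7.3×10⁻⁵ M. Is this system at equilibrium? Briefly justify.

Q = [H₂]·[I₂] / [HI]² = (7.3×10⁻⁵)·(0.0021) / (0.013)² = 9.1×10⁻⁴
Q = 9.1×10⁻⁴ < K = 0.0093: net forward reaction.

no; Q < K, reaction proceeds forward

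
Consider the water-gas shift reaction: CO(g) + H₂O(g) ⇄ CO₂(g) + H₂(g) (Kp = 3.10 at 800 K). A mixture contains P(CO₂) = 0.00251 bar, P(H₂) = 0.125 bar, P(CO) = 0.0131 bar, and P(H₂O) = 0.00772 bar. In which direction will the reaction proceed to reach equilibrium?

Qp = P(CO₂)·P(H₂) / (P(CO)·P(H₂O)) = (0.00251)·(0.125) / ((0.0131)·(0.00772)) = 3.10
Qp = 3.10 = Kp, so the system is already at equilibrium.

at equilibrium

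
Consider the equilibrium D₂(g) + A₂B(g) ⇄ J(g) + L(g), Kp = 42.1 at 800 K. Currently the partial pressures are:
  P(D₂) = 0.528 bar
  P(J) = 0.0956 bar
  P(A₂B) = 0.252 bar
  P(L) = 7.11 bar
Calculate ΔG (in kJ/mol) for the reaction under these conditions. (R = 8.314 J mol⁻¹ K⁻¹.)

Qp = P(J)·P(L) / (P(D₂)·P(A₂B)) = (0.0956)·(7.11) / ((0.528)·(0.252)) = 5.11
ΔG = RT ln(Qp/Kp) = (8.314 J mol⁻¹ K⁻¹)(800 K) × ln(5.11/42.1)
   = (6.651 kJ/mol)(-2.109) = -14.0 kJ/mol
ΔG < 0, so the forward reaction is spontaneous (proceeds forward).

ΔG = -14.0 kJ/mol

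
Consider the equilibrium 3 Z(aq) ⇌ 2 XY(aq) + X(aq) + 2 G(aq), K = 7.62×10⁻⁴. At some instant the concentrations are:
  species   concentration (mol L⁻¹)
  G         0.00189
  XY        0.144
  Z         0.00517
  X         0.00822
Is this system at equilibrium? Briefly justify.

no; Q > K, reaction proceeds in reverse

Q = [XY]²·[X]·[G]² / [Z]³ = (0.144)²·(0.00822)·(0.00189)² / (0.00517)³ = 0.00441
Q = 0.00441 > K = 7.62×10⁻⁴: net reverse reaction.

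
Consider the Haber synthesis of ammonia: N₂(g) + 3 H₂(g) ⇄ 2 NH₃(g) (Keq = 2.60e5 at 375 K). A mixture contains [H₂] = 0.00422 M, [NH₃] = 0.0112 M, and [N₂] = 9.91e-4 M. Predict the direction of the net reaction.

Q = [NH₃]² / ([N₂]·[H₂]³) = (0.0112)² / ((9.91e-4)·(0.00422)³) = 1.68e6
Q = 1.68e6 > Keq = 2.60e5, so the reverse reaction proceeds.

toward reactants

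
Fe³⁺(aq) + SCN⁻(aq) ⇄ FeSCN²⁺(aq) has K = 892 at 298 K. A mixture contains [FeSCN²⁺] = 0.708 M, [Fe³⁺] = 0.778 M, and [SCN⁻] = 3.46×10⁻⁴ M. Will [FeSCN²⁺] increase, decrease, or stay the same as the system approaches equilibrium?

decrease

Q = [FeSCN²⁺] / ([Fe³⁺]·[SCN⁻]) = (0.708) / ((0.778)·(3.46×10⁻⁴)) = 2630
Q = 2630 > K = 892: net reverse reaction.
FeSCN²⁺ is a product, so it decreases.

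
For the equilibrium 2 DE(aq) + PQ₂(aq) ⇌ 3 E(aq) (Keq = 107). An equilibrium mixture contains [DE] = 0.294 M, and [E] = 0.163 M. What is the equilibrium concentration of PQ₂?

[PQ₂] = 4.68e-4 M

At equilibrium, Keq = [E]³ / ([DE]²·[PQ₂]) = 107.
(0.163)³ / ((0.294)²·([PQ₂])) = 107
[PQ₂] = 4.68e-4 M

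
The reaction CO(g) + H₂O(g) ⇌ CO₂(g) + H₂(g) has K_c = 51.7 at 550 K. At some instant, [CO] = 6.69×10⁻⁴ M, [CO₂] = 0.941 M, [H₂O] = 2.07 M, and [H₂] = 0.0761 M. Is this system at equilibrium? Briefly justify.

yes, at equilibrium

Q_c = [CO₂]·[H₂] / ([CO]·[H₂O]) = (0.941)·(0.0761) / ((6.69×10⁻⁴)·(2.07)) = 51.7
Q_c = 51.7 = K_c; the system is at equilibrium.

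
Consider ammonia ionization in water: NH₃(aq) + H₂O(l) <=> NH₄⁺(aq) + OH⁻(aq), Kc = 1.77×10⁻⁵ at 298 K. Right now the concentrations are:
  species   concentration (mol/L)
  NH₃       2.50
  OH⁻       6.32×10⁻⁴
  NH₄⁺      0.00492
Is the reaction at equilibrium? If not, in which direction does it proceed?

(H₂O is a pure liquid — omitted from Qc.)
Qc = [NH₄⁺]·[OH⁻] / [NH₃] = (0.00492)·(6.32×10⁻⁴) / (2.50) = 1.24×10⁻⁶
Qc = 1.24×10⁻⁶ < Kc = 1.77×10⁻⁵, so the forward reaction proceeds.

in the forward direction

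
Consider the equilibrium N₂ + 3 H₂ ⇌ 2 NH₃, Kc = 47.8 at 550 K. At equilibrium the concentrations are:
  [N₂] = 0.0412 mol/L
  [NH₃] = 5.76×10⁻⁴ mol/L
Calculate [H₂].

[H₂] = 0.00552 mol/L

At equilibrium, Kc = [NH₃]² / ([N₂]·[H₂]³) = 47.8.
(5.76×10⁻⁴)² / ((0.0412)·([H₂])³) = 47.8
[H₂]³ = 1.68×10⁻⁷ ⇒ [H₂] = 0.00552 mol/L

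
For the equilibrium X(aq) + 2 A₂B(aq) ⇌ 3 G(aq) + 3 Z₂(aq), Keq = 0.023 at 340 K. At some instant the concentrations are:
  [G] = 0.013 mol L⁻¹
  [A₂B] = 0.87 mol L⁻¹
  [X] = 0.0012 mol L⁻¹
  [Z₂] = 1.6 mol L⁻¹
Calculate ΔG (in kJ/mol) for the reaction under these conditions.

Q = [G]³·[Z₂]³ / ([X]·[A₂B]²) = (0.013)³·(1.6)³ / ((0.0012)·(0.87)²) = 0.00991
ΔG = RT ln(Q/Keq) = (8.314 J mol⁻¹ K⁻¹)(340 K) × ln(0.00991/0.023)
   = (2.827 kJ/mol)(-0.8419) = -2.38 kJ/mol
ΔG < 0, so the forward reaction is spontaneous (proceeds forward).

ΔG = -2.38 kJ/mol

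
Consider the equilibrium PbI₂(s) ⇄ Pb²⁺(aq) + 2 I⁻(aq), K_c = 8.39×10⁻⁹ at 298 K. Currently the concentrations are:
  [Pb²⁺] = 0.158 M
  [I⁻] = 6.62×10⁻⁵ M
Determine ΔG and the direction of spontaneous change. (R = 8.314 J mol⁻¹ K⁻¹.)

(PbI₂ is a pure solid — omitted from Q_c.)
Q_c = [Pb²⁺]·[I⁻]² = (0.158)·(6.62×10⁻⁵)² = 6.92×10⁻¹⁰
ΔG = RT ln(Q_c/K_c) = (8.314 J mol⁻¹ K⁻¹)(298 K) × ln(6.92×10⁻¹⁰/8.39×10⁻⁹)
   = (2.478 kJ/mol)(-2.495) = -6.18 kJ/mol
ΔG < 0, so the forward reaction is spontaneous (proceeds forward).

ΔG = -6.18 kJ/mol; the forward reaction is spontaneous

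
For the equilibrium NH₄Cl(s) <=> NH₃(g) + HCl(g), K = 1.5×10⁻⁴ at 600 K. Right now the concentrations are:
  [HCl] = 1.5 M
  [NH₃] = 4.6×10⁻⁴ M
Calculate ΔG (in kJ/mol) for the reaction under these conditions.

ΔG = 7.61 kJ/mol

(NH₄Cl is a pure solid — omitted from Q.)
Q = [NH₃]·[HCl] = (4.6×10⁻⁴)·(1.5) = 6.90×10⁻⁴
ΔG = RT ln(Q/K) = (8.314 J mol⁻¹ K⁻¹)(600 K) × ln(6.90×10⁻⁴/1.5×10⁻⁴)
   = (4.988 kJ/mol)(1.526) = 7.61 kJ/mol
ΔG > 0, so the forward reaction is non-spontaneous (proceeds in reverse).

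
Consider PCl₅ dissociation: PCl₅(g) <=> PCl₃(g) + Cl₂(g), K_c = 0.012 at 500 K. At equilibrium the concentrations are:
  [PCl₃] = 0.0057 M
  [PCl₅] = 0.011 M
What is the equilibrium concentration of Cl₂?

[Cl₂] = 0.023 M

At equilibrium, K_c = [PCl₃]·[Cl₂] / [PCl₅] = 0.012.
(0.0057)·([Cl₂]) / (0.011) = 0.012
[Cl₂] = 0.0232 = 0.023 M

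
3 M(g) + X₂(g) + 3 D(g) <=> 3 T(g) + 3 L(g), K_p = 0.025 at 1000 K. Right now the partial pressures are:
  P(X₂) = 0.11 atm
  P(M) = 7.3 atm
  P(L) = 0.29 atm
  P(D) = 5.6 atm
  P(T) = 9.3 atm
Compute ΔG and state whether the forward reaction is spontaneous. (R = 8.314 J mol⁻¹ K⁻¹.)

Q_p = P(T)³·P(L)³ / (P(M)³·P(X₂)·P(D)³) = (9.3)³·(0.29)³ / ((7.3)³·(0.11)·(5.6)³) = 0.00261
ΔG = RT ln(Q_p/K_p) = (8.314 J mol⁻¹ K⁻¹)(1000 K) × ln(0.00261/0.025)
   = (8.314 kJ/mol)(-2.260) = -18.8 kJ/mol
ΔG < 0, so the forward reaction is spontaneous (proceeds forward).

ΔG = -18.8 kJ/mol; the forward reaction is spontaneous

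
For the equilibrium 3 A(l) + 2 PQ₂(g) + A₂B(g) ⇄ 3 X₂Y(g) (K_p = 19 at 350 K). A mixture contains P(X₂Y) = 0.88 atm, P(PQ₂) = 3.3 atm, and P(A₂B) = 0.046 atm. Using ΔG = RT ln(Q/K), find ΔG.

(A is a pure liquid — omitted from Q_p.)
Q_p = P(X₂Y)³ / (P(PQ₂)²·P(A₂B)) = (0.88)³ / ((3.3)²·(0.046)) = 1.36
ΔG = RT ln(Q_p/K_p) = (8.314 J mol⁻¹ K⁻¹)(350 K) × ln(1.36/19)
   = (2.910 kJ/mol)(-2.637) = -7.67 kJ/mol
ΔG < 0, so the forward reaction is spontaneous (proceeds forward).

ΔG = -7.67 kJ/mol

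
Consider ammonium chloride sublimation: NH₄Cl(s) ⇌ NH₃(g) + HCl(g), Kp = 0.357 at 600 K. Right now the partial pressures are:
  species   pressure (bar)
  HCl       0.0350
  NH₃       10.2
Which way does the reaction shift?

(NH₄Cl is a pure solid — omitted from Qp.)
Qp = P(NH₃)·P(HCl) = (10.2)·(0.0350) = 0.357
Qp = 0.357 = Kp, so the system is already at equilibrium.

neither direction; the system is at equilibrium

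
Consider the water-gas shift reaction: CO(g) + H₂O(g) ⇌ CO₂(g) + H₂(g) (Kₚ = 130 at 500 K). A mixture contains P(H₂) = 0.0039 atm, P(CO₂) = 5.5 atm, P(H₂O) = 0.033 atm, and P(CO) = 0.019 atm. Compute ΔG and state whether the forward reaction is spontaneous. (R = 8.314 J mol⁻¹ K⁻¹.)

Qₚ = P(CO₂)·P(H₂) / (P(CO)·P(H₂O)) = (5.5)·(0.0039) / ((0.019)·(0.033)) = 34.2
ΔG = RT ln(Qₚ/Kₚ) = (8.314 J mol⁻¹ K⁻¹)(500 K) × ln(34.2/130)
   = (4.157 kJ/mol)(-1.335) = -5.55 kJ/mol
ΔG < 0, so the forward reaction is spontaneous (proceeds forward).

ΔG = -5.55 kJ/mol; the forward reaction is spontaneous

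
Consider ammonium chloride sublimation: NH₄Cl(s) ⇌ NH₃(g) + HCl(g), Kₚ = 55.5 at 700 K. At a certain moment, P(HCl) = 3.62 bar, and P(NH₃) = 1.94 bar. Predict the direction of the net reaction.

(NH₄Cl is a pure solid — omitted from Qₚ.)
Qₚ = P(NH₃)·P(HCl) = (1.94)·(3.62) = 7.02
Qₚ = 7.02 < Kₚ = 55.5, so the forward reaction proceeds.

forward (toward products)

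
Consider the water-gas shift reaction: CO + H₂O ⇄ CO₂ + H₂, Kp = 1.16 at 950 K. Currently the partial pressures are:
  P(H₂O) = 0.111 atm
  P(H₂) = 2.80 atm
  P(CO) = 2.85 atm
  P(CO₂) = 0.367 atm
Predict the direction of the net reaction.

toward reactants

Qp = P(CO₂)·P(H₂) / (P(CO)·P(H₂O)) = (0.367)·(2.80) / ((2.85)·(0.111)) = 3.25
Qp = 3.25 > Kp = 1.16, so the reverse reaction proceeds.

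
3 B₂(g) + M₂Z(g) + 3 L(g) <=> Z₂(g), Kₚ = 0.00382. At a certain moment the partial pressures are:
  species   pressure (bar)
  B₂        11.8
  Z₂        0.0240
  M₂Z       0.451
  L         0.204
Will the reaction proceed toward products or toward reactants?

Qₚ = P(Z₂) / (P(B₂)³·P(M₂Z)·P(L)³) = (0.0240) / ((11.8)³·(0.451)·(0.204)³) = 0.00382
Qₚ = 0.00382 = Kₚ, so the system is already at equilibrium.

neither direction; the system is at equilibrium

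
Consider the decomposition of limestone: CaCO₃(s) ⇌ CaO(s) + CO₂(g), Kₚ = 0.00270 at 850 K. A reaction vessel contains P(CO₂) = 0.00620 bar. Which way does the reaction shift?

in the reverse direction

(CaCO₃, CaO are pure solids — omitted from Qₚ.)
Qₚ = P(CO₂) = 0.00620
Qₚ = 0.00620 > Kₚ = 0.00270, so the reverse reaction proceeds.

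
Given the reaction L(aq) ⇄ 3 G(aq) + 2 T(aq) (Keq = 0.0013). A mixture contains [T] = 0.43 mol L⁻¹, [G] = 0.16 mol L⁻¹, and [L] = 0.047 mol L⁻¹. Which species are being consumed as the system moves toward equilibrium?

Q = [G]³·[T]² / [L] = (0.16)³·(0.43)² / (0.047) = 0.016
Q = 0.016 > Keq = 0.0013: net reverse reaction.

G, T (products)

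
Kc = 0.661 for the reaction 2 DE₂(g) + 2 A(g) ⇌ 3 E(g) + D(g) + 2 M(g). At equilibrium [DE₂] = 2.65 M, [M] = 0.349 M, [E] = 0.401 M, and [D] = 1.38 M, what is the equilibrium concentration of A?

[A] = 0.0483 M

At equilibrium, Kc = [E]³·[D]·[M]² / ([DE₂]²·[A]²) = 0.661.
(0.401)³·(1.38)·(0.349)² / ((2.65)²·([A])²) = 0.661
[A]² = 0.00233 ⇒ [A] = 0.0483 M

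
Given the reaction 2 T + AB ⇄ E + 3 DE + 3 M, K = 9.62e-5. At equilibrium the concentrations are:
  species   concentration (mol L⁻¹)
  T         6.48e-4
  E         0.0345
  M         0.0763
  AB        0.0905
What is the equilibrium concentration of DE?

[DE] = 0.00620 mol L⁻¹

At equilibrium, K = [E]·[DE]³·[M]³ / ([T]²·[AB]) = 9.62e-5.
(0.0345)·([DE])³·(0.0763)³ / ((6.48e-4)²·(0.0905)) = 9.62e-5
[DE]³ = 2.39e-7 ⇒ [DE] = 0.00620 mol L⁻¹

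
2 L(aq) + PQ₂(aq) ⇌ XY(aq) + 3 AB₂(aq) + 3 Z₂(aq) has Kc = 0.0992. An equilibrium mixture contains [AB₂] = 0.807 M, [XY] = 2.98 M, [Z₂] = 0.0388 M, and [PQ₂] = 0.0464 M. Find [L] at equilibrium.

[L] = 0.141 M

At equilibrium, Kc = [XY]·[AB₂]³·[Z₂]³ / ([L]²·[PQ₂]) = 0.0992.
(2.98)·(0.807)³·(0.0388)³ / (([L])²·(0.0464)) = 0.0992
[L]² = 0.0199 ⇒ [L] = 0.141 M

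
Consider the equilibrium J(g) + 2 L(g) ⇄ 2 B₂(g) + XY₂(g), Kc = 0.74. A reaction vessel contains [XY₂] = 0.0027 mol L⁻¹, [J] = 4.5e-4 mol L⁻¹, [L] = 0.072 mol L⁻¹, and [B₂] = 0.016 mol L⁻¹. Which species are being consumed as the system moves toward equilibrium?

Qc = [B₂]²·[XY₂] / ([J]·[L]²) = (0.016)²·(0.0027) / ((4.5e-4)·(0.072)²) = 0.30
Qc = 0.30 < Kc = 0.74: net forward reaction.

J, L (reactants)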